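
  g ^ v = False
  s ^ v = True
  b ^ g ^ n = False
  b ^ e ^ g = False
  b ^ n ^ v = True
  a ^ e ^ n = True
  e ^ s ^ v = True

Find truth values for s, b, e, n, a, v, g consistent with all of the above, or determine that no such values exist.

The formula is unsatisfiable.

Adding constraints 1, 3, 5 mod 2: every variable appears an even number of times on the left, so the left side is 0.
But the right sides sum to 1 (mod 2). 0 ≠ 1 — the system is inconsistent.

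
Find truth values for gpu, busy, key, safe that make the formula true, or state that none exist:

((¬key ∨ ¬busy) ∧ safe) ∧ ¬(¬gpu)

gpu=T; busy=F; key=F; safe=T

  (¬key ∨ ¬busy) ∧ safe = True
    ¬key ∨ ¬busy = True
      ¬key = True
      ¬busy = True
  ¬(¬gpu) = True
    ¬gpu = False
Both conjuncts True, so the formula holds.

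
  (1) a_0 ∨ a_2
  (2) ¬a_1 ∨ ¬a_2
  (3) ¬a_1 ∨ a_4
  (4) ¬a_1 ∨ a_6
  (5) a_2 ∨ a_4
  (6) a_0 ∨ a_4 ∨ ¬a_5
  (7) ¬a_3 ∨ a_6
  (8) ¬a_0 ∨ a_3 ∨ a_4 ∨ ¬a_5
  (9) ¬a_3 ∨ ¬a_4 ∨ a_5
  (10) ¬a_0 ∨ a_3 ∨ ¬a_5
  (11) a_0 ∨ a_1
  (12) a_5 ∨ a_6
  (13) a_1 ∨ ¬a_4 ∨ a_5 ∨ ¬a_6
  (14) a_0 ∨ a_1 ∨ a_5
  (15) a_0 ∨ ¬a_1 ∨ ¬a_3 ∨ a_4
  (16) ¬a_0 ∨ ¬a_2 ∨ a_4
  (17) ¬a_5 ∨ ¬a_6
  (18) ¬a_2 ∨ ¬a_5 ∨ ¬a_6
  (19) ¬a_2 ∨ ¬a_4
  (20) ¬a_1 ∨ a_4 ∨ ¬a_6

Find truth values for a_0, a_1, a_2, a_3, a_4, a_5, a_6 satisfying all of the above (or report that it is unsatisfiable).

a_0 = True, a_1 = True, a_2 = False, a_3 = False, a_4 = True, a_5 = False, a_6 = True

Try a_0 = False:
  (a_0 ∨ a_2) forces a_2 = True.
  (¬a_1 ∨ ¬a_2) forces a_1 = False.
  clause (a_0 ∨ a_1) is falsified — backtrack.
So a_0 = True.
Set a_1 = True.
  then (¬a_1 ∨ ¬a_2) forces a_2 = False.
  then (¬a_1 ∨ a_4) forces a_4 = True.
  then (¬a_1 ∨ a_6) forces a_6 = True.
  then (¬a_5 ∨ ¬a_6) forces a_5 = False.
  then (¬a_3 ∨ ¬a_4 ∨ a_5) forces a_3 = False.
All clauses satisfied.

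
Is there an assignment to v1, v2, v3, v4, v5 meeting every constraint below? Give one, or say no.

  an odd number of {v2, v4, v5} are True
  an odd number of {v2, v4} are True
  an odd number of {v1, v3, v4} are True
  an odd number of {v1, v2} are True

v1 = True; v2 = False; v3 = True; v4 = True; v5 = False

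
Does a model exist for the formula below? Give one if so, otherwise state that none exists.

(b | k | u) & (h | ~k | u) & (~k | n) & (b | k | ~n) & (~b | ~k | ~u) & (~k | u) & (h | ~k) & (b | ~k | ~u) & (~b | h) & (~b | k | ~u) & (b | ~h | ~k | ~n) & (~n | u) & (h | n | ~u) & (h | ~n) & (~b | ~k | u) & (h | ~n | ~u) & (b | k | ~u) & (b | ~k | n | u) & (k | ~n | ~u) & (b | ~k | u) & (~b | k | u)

UNSATISFIABLE

Case k = True:
  (~k | n) forces n = True.
  (~k | u) forces u = True.
  (~b | ~k | ~u) forces b = False.
  Clause (b | ~k | ~u) is falsified — contradiction.
Case k = False:
  If u = True:
    (~b | k | ~u) forces b = False.
    clause (b | k | ~u) is falsified.
  If u = False:
    (b | k | u) forces b = True.
    clause (~b | k | u) is falsified.
  Every sub-case reaches a contradiction.
Both cases fail, so the formula is unsatisfiable.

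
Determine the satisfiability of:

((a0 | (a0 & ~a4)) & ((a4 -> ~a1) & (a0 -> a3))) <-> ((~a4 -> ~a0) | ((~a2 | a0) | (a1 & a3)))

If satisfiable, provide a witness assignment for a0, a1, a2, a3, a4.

a0: True; a1: True; a2: False; a3: True; a4: False

  ((a0 | (a0 & ~a4)) & ((a4 -> ~a1) & (a0 -> a3))) <-> ((~a4 -> ~a0) | ((~a2 | a0) | (a1 & a3))) = True
    (a0 | (a0 & ~a4)) & ((a4 -> ~a1) & (a0 -> a3)) = True
      a0 | (a0 & ~a4) = True
        a0 & ~a4 = True
          ~a4 = True
      (a4 -> ~a1) & (a0 -> a3) = True
        a4 -> ~a1 = True
          ~a1 = False
        a0 -> a3 = True
    (~a4 -> ~a0) | ((~a2 | a0) | (a1 & a3)) = True
      ~a4 -> ~a0 = False
        ~a4 = True
        ~a0 = False
      (~a2 | a0) | (a1 & a3) = True
        ~a2 | a0 = True
          ~a2 = True
        a1 & a3 = True
The formula evaluates to True.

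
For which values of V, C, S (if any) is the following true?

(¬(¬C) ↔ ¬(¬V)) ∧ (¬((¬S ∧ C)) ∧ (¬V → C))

V = True, C = True, S = True

  ¬(¬C) ↔ ¬(¬V) = True
    ¬(¬C) = True
      ¬C = False
    ¬(¬V) = True
      ¬V = False
  ¬((¬S ∧ C)) ∧ (¬V → C) = True
    ¬((¬S ∧ C)) = True
      ¬S ∧ C = False
        ¬S = False
    ¬V → C = True
      ¬V = False
Both conjuncts True, so the formula holds.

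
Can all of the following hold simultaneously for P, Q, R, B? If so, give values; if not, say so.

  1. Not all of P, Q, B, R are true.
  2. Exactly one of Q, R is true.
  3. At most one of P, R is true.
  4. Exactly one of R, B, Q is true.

P = False, Q = True, R = False, B = False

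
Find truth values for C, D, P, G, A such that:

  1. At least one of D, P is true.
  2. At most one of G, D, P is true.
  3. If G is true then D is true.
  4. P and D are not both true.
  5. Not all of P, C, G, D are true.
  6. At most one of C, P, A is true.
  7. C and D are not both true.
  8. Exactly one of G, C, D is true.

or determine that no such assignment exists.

C=F; D=T; P=F; G=F; A=F

  (1) {D, P}: 1 true — at least one ✓
  (2) {G, D, P}: 1 true — at most one ✓
  (3) G=F ⇒ D: vacuous ✓
  (4) P=F, D=T — not both ✓
  (5) {P, C, G, D}: 1/4 true — not all ✓
  (6) {C, P, A}: 0 true — at most one ✓
  (7) C=F, D=T — not both ✓
  (8) {G, C, D}: 1 true — exactly one ✓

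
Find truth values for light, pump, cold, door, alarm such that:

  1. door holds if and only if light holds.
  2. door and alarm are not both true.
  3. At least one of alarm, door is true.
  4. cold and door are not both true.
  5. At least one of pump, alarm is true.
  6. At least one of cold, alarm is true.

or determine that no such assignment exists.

light: False, pump: False, cold: True, door: False, alarm: True

  (1) door=F, light=F — same ✓
  (2) door=F, alarm=T — not both ✓
  (3) {alarm, door}: 1 true — at least one ✓
  (4) cold=T, door=F — not both ✓
  (5) {pump, alarm}: 1 true — at least one ✓
  (6) {cold, alarm}: 2 true — at least one ✓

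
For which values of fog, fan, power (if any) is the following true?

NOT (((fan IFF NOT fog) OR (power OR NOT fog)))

fog: True, fan: True, power: False

  NOT (((fan IFF NOT fog) OR (power OR NOT fog))) = True
    (fan IFF NOT fog) OR (power OR NOT fog) = False
      fan IFF NOT fog = False
        NOT fog = False
      power OR NOT fog = False
        NOT fog = False
The formula evaluates to True.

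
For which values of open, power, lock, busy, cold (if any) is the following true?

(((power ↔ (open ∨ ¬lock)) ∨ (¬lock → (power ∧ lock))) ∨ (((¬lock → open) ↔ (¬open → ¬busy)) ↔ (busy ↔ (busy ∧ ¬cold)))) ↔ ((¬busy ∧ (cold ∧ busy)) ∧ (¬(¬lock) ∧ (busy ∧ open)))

open: True, power: False, lock: False, busy: True, cold: True

  (((power ↔ (open ∨ ¬lock)) ∨ (¬lock → (power ∧ lock))) ∨ (((¬lock → open) ↔ (¬open → ¬busy)) ↔ (busy ↔ (busy ∧ ¬cold)))) ↔ ((¬busy ∧ (cold ∧ busy)) ∧ (¬(¬lock) ∧ (busy ∧ open))) = True
    ((power ↔ (open ∨ ¬lock)) ∨ (¬lock → (power ∧ lock))) ∨ (((¬lock → open) ↔ (¬open → ¬busy)) ↔ (busy ↔ (busy ∧ ¬cold))) = False
      (power ↔ (open ∨ ¬lock)) ∨ (¬lock → (power ∧ lock)) = False
        power ↔ (open ∨ ¬lock) = False
          open ∨ ¬lock = True
            ¬lock = True
        ¬lock → (power ∧ lock) = False
          ¬lock = True
          power ∧ lock = False
      ((¬lock → open) ↔ (¬open → ¬busy)) ↔ (busy ↔ (busy ∧ ¬cold)) = False
        (¬lock → open) ↔ (¬open → ¬busy) = True
          ¬lock → open = True
            ¬lock = True
          ¬open → ¬busy = True
            ¬open = False
            ¬busy = False
        busy ↔ (busy ∧ ¬cold) = False
          busy ∧ ¬cold = False
            ¬cold = False
    (¬busy ∧ (cold ∧ busy)) ∧ (¬(¬lock) ∧ (busy ∧ open)) = False
      ¬busy ∧ (cold ∧ busy) = False
        ¬busy = False
        cold ∧ busy = True
      ¬(¬lock) ∧ (busy ∧ open) = False
        ¬(¬lock) = False
          ¬lock = True
        busy ∧ open = True
The formula evaluates to True.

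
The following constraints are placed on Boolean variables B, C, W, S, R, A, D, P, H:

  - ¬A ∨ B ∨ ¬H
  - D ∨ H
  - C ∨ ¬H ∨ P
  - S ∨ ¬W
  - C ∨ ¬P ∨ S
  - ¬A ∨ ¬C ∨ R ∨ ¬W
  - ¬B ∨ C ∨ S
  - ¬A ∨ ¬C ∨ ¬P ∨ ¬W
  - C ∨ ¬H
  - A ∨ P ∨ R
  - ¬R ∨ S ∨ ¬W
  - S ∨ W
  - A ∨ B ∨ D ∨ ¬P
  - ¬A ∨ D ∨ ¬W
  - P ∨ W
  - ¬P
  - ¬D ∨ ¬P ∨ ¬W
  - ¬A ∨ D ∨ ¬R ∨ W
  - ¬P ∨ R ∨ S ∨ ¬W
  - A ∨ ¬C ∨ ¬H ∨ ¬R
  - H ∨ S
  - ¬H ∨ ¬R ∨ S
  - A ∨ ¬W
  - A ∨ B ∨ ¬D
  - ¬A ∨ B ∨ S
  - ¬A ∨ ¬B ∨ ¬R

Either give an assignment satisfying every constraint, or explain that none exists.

Unit clause (¬P) forces P = False.
In (P ∨ W) only W is left, so W = True.
In (A ∨ ¬W) only A is left, so A = True.
In (S ∨ ¬W) only S is left, so S = True.
In (¬A ∨ D ∨ ¬W) only D is left, so D = True.
Set B = False.
  then (¬A ∨ B ∨ ¬H) forces H = False.
Set C = True.
  then (¬A ∨ ¬C ∨ R ∨ ¬W) forces R = True.
All clauses satisfied.

B=F; C=T; W=T; S=T; R=T; A=T; D=T; P=F; H=F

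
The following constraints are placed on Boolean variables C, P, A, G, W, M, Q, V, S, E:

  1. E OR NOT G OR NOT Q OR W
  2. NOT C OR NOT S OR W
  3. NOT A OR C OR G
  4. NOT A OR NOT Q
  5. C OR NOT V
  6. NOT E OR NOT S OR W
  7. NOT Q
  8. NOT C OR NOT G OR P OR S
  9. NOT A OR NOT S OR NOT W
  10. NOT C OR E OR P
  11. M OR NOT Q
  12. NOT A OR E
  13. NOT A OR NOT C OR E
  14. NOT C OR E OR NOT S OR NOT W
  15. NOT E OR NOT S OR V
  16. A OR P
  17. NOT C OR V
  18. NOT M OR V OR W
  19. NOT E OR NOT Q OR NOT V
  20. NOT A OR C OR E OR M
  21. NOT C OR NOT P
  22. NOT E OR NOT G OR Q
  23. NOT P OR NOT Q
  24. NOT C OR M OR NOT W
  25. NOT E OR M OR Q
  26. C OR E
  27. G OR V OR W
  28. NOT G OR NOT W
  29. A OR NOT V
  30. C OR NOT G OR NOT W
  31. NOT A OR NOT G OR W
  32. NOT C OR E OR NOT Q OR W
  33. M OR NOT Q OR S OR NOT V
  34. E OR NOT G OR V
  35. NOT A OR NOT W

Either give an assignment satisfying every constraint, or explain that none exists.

C: True, P: False, A: True, G: False, W: False, M: True, Q: False, V: True, S: False, E: True

Unit clause (NOT Q) forces Q = False.
Set C = True.
  then (NOT C OR V) forces V = True.
  then (NOT C OR NOT P) forces P = False.
  then (A OR NOT V) forces A = True.
  then (NOT A OR NOT W) forces W = False.
  then (NOT C OR NOT S OR W) forces S = False.
  then (NOT C OR NOT G OR P OR S) forces G = False.
  then (NOT C OR E OR P) forces E = True.
  then (NOT E OR M OR Q) forces M = True.
All clauses satisfied.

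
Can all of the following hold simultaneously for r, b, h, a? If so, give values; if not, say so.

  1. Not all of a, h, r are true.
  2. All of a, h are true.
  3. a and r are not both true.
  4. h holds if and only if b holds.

r = False, b = True, h = True, a = True

  (1) {a, h, r}: 2/3 true — not all ✓
  (2) {a, h}: all 2 true ✓
  (3) a=T, r=F — not both ✓
  (4) h=T, b=T — same ✓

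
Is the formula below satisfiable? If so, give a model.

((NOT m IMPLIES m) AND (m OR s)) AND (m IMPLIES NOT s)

m = True, s = False

  (NOT m IMPLIES m) AND (m OR s) = True
    NOT m IMPLIES m = True
      NOT m = False
    m OR s = True
  m IMPLIES NOT s = True
    NOT s = True
Both conjuncts True, so the formula holds.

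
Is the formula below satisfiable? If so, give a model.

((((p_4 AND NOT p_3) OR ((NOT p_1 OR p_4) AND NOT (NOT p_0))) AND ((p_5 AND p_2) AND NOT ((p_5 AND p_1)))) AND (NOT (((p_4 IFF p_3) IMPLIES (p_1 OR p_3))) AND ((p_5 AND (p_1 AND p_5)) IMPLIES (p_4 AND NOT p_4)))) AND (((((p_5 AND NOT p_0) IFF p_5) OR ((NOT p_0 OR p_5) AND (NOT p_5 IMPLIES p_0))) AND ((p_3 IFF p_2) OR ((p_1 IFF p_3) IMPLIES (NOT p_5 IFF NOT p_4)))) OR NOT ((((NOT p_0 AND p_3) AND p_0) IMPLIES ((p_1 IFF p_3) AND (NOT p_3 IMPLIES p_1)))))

Case p_5 = True: the formula simplifies to ((((p_4 AND NOT p_3) OR ((NOT p_1 OR p_4) AND NOT (NOT p_0))) AND (p_2 AND NOT p_1)) AND (NOT (((p_4 IFF p_3) IMPLIES (p_1 OR p_3))) AND (p_1 IMPLIES (p_4 AND NOT p_4)))) AND (((p_3 IFF p_2) OR ((p_1 IFF p_3) IMPLIES p_4)) OR NOT ((((NOT p_0 AND p_3) AND p_0) IMPLIES ((p_1 IFF p_3) AND (NOT p_3 IMPLIES p_1))))).
  p_3 = True: the conjunct NOT (((p_4 IFF p_3) IMPLIES (p_1 OR p_3))) becomes NOT ((p_4 IMPLIES True)) = False.
  p_3 = False: simplifies to (((p_4 OR ((NOT p_1 OR p_4) AND NOT (NOT p_0))) AND (p_2 AND NOT p_1)) AND (NOT ((NOT p_4 IMPLIES p_1)) AND (p_1 IMPLIES (p_4 AND NOT p_4)))) AND (NOT p_2 OR (NOT p_1 IMPLIES p_4)).
    p_1 = True: the conjunct NOT p_1 is False.
    p_1 = False: simplifies to (((p_4 OR NOT (NOT p_0)) AND p_2) AND NOT p_4) AND (NOT p_2 OR p_4).
      p_4 = True: the conjunct NOT p_4 is False.
      p_4 = False: simplifies to (NOT (NOT p_0) AND p_2) AND NOT p_2.
        p_2 = True: the conjunct NOT p_2 is False.
        p_2 = False: the conjunct p_2 is False.
Case p_5 = False: the conjunct p_5 is False.
Both cases fail — unsatisfiable.

The formula is unsatisfiable.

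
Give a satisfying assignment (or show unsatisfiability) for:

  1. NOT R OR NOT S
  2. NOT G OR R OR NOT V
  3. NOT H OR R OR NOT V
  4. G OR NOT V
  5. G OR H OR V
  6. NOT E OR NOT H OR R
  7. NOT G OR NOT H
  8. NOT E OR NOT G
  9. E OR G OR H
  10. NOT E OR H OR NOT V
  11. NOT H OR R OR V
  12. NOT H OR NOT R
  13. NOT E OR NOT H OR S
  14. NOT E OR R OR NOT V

V = False; E = False; G = True; S = True; R = False; H = False

Set V = False.
Try E = True:
  (NOT E OR NOT G) forces G = False.
  (G OR H OR V) forces H = True.
  (NOT E OR NOT H OR R) forces R = True.
  clause (NOT H OR NOT R) is falsified — backtrack.
So E = False.
Set G = True.
  then (NOT G OR NOT H) forces H = False.
Set S = True.
  then (NOT R OR NOT S) forces R = False.
All clauses satisfied.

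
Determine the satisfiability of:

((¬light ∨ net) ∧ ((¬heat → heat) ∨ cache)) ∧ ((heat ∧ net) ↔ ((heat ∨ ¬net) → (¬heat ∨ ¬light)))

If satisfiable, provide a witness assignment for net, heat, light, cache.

net = True, heat = True, light = False, cache = True

  (¬light ∨ net) ∧ ((¬heat → heat) ∨ cache) = True
    ¬light ∨ net = True
      ¬light = True
    (¬heat → heat) ∨ cache = True
      ¬heat → heat = True
        ¬heat = False
  (heat ∧ net) ↔ ((heat ∨ ¬net) → (¬heat ∨ ¬light)) = True
    heat ∧ net = True
    (heat ∨ ¬net) → (¬heat ∨ ¬light) = True
      heat ∨ ¬net = True
        ¬net = False
      ¬heat ∨ ¬light = True
        ¬heat = False
        ¬light = True
Both conjuncts True, so the formula holds.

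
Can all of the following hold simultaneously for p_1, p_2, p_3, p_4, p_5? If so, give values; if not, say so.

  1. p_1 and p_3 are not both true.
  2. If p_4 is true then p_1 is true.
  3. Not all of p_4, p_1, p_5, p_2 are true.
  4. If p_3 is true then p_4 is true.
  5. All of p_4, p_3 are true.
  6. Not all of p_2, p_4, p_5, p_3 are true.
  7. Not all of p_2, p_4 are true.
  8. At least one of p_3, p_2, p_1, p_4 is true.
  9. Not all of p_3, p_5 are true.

Unsatisfiable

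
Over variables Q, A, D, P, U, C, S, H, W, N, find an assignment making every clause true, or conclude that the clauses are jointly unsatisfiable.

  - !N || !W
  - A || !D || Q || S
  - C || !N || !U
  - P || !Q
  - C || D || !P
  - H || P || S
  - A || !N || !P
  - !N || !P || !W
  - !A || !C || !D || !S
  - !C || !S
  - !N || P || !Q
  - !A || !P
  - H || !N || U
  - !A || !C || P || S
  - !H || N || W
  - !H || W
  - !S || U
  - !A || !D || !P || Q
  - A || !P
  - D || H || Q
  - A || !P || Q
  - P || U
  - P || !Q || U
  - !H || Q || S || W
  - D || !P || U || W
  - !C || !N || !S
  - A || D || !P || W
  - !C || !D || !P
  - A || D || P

Q: False, A: False, D: True, P: False, U: True, C: False, S: True, H: False, W: True, N: False

Set Q = False.
Set A = False.
  then (A || !P) forces P = False.
  then (P || U) forces U = True.
  then (A || D || P) forces D = True.
  then (A || !D || Q || S) forces S = True.
  then (!C || !S) forces C = False.
  then (C || !N || !U) forces N = False.
Set H = False.
Set W = True.
All clauses satisfied.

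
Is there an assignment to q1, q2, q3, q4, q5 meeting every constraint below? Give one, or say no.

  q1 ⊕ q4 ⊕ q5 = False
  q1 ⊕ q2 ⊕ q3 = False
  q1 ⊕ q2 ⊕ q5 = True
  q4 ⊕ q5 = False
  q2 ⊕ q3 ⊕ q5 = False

q1: False, q2: True, q3: True, q4: False, q5: False

q1 ⊕ q4 ⊕ q5 = F ⊕ F ⊕ F = False ✓
q1 ⊕ q2 ⊕ q3 = F ⊕ T ⊕ T = False ✓
q1 ⊕ q2 ⊕ q5 = F ⊕ T ⊕ F = True ✓
q4 ⊕ q5 = F ⊕ F = False ✓
q2 ⊕ q3 ⊕ q5 = T ⊕ T ⊕ F = False ✓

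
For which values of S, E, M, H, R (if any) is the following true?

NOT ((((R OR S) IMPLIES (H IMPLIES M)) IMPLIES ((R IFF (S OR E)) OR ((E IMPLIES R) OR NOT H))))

S=T, E=T, M=T, H=T, R=F

  NOT ((((R OR S) IMPLIES (H IMPLIES M)) IMPLIES ((R IFF (S OR E)) OR ((E IMPLIES R) OR NOT H)))) = True
    ((R OR S) IMPLIES (H IMPLIES M)) IMPLIES ((R IFF (S OR E)) OR ((E IMPLIES R) OR NOT H)) = False
      (R OR S) IMPLIES (H IMPLIES M) = True
        R OR S = True
        H IMPLIES M = True
      (R IFF (S OR E)) OR ((E IMPLIES R) OR NOT H) = False
        R IFF (S OR E) = False
          S OR E = True
        (E IMPLIES R) OR NOT H = False
          E IMPLIES R = False
          NOT H = False
The formula evaluates to True.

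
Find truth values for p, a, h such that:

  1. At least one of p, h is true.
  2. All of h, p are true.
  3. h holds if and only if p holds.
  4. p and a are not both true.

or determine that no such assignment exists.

p=T, a=F, h=T

  (1) {p, h}: 2 true — at least one ✓
  (2) {h, p}: all 2 true ✓
  (3) h=T, p=T — same ✓
  (4) p=T, a=F — not both ✓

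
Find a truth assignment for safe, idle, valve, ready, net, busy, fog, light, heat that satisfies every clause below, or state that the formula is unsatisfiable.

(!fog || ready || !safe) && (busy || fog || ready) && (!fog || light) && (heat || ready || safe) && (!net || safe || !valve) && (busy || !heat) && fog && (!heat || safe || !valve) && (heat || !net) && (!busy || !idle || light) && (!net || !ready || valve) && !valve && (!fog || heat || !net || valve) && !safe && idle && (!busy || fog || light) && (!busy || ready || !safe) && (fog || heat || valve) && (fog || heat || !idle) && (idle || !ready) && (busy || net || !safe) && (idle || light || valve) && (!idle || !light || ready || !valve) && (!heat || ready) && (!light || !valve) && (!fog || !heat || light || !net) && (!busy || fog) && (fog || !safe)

Unit clause (fog) forces fog = True.
Unit clause (!valve) forces valve = False.
Unit clause (!safe) forces safe = False.
Unit clause (idle) forces idle = True.
In (!fog || light) only light is left, so light = True.
Try ready = False:
  (heat || ready || safe) forces heat = True.
  clause (!heat || ready) is falsified — backtrack.
So ready = True.
  then (!net || !ready || valve) forces net = False.
Set busy = True.
Set heat = False.
All clauses satisfied.

safe = False, idle = True, valve = False, ready = True, net = False, busy = True, fog = True, light = True, heat = False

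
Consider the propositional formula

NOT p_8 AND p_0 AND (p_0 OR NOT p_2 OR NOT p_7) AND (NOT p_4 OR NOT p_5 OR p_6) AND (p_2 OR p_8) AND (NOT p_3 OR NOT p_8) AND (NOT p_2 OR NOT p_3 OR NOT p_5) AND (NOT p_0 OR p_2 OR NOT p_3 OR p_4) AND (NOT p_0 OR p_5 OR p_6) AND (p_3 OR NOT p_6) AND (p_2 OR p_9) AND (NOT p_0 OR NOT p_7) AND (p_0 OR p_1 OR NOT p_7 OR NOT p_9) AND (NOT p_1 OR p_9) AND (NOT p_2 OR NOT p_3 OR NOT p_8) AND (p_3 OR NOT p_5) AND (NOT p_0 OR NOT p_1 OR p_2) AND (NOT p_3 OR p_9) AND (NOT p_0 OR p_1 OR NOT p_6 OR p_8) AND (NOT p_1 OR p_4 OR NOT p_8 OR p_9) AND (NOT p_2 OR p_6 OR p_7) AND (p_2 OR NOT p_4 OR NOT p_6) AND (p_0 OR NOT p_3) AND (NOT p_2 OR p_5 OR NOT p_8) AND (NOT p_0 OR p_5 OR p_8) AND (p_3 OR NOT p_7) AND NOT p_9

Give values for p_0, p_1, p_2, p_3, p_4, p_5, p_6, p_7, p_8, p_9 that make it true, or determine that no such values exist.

Case p_0 = True:
  (NOT p_8) forces p_8 = False.
  (p_2 OR p_8) forces p_2 = True.
  (NOT p_0 OR NOT p_7) forces p_7 = False.
  (NOT p_2 OR p_6 OR p_7) forces p_6 = True.
  (p_3 OR NOT p_6) forces p_3 = True.
  (NOT p_2 OR NOT p_3 OR NOT p_5) forces p_5 = False.
  Clause (NOT p_0 OR p_5 OR p_8) is falsified — contradiction.
Case p_0 = False:
  Clause (p_0) is falsified — contradiction.
Both cases fail, so the formula is unsatisfiable.

No satisfying assignment exists.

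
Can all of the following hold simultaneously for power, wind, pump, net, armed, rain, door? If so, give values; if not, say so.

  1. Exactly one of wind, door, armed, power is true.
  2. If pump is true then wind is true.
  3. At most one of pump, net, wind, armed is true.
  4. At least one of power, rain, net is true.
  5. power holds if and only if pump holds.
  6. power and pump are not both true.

power = False, wind = True, pump = False, net = False, armed = False, rain = True, door = False

  (1) {wind, door, armed, power}: 1 true — exactly one ✓
  (2) pump=F ⇒ wind: vacuous ✓
  (3) {pump, net, wind, armed}: 1 true — at most one ✓
  (4) {power, rain, net}: 1 true — at least one ✓
  (5) power=F, pump=F — same ✓
  (6) power=F, pump=F — not both ✓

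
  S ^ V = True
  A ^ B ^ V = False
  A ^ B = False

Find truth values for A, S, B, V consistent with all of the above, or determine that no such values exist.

A = False; S = True; B = False; V = False

S ^ V = T ^ F = True ✓
A ^ B ^ V = F ^ F ^ F = False ✓
A ^ B = F ^ F = False ✓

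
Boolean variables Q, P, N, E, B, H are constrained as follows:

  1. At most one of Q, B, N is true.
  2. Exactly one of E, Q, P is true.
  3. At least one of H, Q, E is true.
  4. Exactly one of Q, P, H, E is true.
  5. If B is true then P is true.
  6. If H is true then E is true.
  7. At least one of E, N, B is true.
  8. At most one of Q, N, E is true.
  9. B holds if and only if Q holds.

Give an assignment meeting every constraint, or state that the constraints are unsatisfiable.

Q = False, P = False, N = False, E = True, B = False, H = False

  (1) {Q, B, N}: 0 true — at most one ✓
  (2) {E, Q, P}: 1 true — exactly one ✓
  (3) {H, Q, E}: 1 true — at least one ✓
  (4) {Q, P, H, E}: 1 true — exactly one ✓
  (5) B=F ⇒ P: vacuous ✓
  (6) H=F ⇒ E: vacuous ✓
  (7) {E, N, B}: 1 true — at least one ✓
  (8) {Q, N, E}: 1 true — at most one ✓
  (9) B=F, Q=F — same ✓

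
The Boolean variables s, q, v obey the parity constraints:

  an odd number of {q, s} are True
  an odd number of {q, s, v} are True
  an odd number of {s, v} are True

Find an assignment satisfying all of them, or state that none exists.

s = True; q = False; v = False

{q, s}: 1 true → odd ✓
{q, s, v}: 1 true → odd ✓
{s, v}: 1 true → odd ✓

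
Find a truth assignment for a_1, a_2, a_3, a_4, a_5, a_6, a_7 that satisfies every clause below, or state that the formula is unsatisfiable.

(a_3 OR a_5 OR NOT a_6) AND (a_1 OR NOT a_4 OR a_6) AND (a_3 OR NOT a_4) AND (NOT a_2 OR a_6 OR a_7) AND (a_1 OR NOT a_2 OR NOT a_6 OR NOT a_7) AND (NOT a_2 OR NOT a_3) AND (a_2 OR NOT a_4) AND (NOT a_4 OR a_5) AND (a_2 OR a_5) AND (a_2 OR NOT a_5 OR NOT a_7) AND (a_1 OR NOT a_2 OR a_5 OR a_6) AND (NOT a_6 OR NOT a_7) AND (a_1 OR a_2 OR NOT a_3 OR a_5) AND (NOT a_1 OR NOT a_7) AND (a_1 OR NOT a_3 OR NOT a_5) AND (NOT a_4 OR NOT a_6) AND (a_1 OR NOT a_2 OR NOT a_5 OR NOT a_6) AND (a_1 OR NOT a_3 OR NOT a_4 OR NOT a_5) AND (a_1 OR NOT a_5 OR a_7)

a_1 = True; a_2 = False; a_3 = True; a_4 = False; a_5 = True; a_6 = True; a_7 = False

Set a_1 = True.
  then (NOT a_1 OR NOT a_7) forces a_7 = False.
Set a_2 = False.
  then (a_2 OR NOT a_4) forces a_4 = False.
  then (a_2 OR a_5) forces a_5 = True.
Set a_3 = True.
Set a_6 = True.
All clauses satisfied.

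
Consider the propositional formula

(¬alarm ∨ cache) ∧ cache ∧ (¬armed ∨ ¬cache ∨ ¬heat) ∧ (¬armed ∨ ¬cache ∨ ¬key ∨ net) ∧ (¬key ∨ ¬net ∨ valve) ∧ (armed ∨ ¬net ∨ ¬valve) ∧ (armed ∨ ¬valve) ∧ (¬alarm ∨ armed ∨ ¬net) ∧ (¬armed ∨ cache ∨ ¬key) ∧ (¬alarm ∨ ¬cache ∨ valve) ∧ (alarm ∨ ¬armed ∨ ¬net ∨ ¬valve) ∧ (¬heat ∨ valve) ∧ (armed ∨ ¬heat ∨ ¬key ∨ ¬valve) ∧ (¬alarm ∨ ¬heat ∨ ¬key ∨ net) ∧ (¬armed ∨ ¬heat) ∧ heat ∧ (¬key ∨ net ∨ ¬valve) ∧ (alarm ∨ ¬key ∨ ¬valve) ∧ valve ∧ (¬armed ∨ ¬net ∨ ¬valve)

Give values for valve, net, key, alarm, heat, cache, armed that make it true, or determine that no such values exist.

Unsatisfiable

Case valve = True:
  (cache) forces cache = True.
  (armed ∨ ¬valve) forces armed = True.
  (¬armed ∨ ¬cache ∨ ¬heat) forces heat = False.
  Clause (heat) is falsified — contradiction.
Case valve = False:
  Clause (valve) is falsified — contradiction.
Both cases fail, so the formula is unsatisfiable.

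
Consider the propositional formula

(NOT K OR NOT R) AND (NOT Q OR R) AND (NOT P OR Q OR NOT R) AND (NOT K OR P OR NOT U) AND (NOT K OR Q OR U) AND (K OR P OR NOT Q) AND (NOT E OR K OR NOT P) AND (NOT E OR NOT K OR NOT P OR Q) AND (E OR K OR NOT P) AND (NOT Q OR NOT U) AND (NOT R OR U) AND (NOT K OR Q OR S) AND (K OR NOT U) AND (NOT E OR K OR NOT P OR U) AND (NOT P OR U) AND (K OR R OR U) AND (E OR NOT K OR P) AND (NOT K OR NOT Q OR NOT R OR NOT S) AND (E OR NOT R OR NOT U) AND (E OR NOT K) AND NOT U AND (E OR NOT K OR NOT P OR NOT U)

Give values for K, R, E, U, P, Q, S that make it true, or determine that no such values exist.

Case U = True:
  Clause (NOT U) is falsified — contradiction.
Case U = False:
  (NOT R OR U) forces R = False.
  (NOT Q OR R) forces Q = False.
  (NOT K OR Q OR U) forces K = False.
  Clause (K OR R OR U) is falsified — contradiction.
Both cases fail, so the formula is unsatisfiable.

Unsatisfiable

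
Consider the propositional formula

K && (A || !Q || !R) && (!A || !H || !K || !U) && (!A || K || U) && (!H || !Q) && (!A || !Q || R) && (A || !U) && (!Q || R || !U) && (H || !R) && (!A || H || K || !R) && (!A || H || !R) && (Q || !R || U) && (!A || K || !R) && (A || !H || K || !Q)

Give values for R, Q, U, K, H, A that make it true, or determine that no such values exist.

R: False, Q: True, U: False, K: True, H: False, A: False

Unit clause (K) forces K = True.
Try R = True:
  (H || !R) forces H = True.
  (!H || !Q) forces Q = False.
  (Q || !R || U) forces U = True.
  (!A || !H || !K || !U) forces A = False.
  clause (A || !U) is falsified — backtrack.
So R = False.
Set Q = True.
  then (!H || !Q) forces H = False.
  then (!A || !Q || R) forces A = False.
  then (A || !U) forces U = False.
All clauses satisfied.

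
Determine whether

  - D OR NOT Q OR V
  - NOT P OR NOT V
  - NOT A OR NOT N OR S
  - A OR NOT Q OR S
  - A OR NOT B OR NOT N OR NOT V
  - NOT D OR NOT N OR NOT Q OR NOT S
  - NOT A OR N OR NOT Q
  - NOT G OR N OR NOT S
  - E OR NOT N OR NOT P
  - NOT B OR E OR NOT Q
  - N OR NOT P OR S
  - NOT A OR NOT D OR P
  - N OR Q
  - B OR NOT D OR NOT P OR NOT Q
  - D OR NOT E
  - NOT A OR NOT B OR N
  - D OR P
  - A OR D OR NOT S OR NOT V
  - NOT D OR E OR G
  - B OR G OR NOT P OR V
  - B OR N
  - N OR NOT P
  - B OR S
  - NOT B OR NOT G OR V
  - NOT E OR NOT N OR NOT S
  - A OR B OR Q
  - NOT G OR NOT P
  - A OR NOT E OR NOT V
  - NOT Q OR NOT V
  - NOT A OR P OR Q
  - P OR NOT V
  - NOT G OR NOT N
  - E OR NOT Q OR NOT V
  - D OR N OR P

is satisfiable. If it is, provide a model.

A=F, N=T, S=F, D=T, P=F, G=F, Q=F, B=T, E=T, V=F

Set A = False.
Set N = True.
  then (NOT G OR NOT N) forces G = False.
Set S = False.
  then (A OR NOT Q OR S) forces Q = False.
  then (B OR S) forces B = True.
  then (A OR NOT B OR NOT N OR NOT V) forces V = False.
Try D = False:
  (D OR NOT E) forces E = False.
  (E OR NOT N OR NOT P) forces P = False.
  clause (D OR P) is falsified — backtrack.
So D = True.
  then (NOT D OR E OR G) forces E = True.
Set P = False.
All clauses satisfied.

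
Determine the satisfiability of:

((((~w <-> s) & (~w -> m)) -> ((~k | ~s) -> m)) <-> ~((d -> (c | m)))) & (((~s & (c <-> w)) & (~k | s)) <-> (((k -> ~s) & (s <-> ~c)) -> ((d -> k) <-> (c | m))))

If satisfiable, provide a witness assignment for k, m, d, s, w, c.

k=F; m=F; d=T; s=F; w=F; c=F

  (((~w <-> s) & (~w -> m)) -> ((~k | ~s) -> m)) <-> ~((d -> (c | m))) = True
    ((~w <-> s) & (~w -> m)) -> ((~k | ~s) -> m) = True
      (~w <-> s) & (~w -> m) = False
        ~w <-> s = False
          ~w = True
        ~w -> m = False
          ~w = True
      (~k | ~s) -> m = False
        ~k | ~s = True
          ~k = True
          ~s = True
    ~((d -> (c | m))) = True
      d -> (c | m) = False
        c | m = False
  ((~s & (c <-> w)) & (~k | s)) <-> (((k -> ~s) & (s <-> ~c)) -> ((d -> k) <-> (c | m))) = True
    (~s & (c <-> w)) & (~k | s) = True
      ~s & (c <-> w) = True
        ~s = True
        c <-> w = True
      ~k | s = True
        ~k = True
    ((k -> ~s) & (s <-> ~c)) -> ((d -> k) <-> (c | m)) = True
      (k -> ~s) & (s <-> ~c) = False
        k -> ~s = True
          ~s = True
        s <-> ~c = False
          ~c = True
      (d -> k) <-> (c | m) = True
        d -> k = False
        c | m = False
Both conjuncts True, so the formula holds.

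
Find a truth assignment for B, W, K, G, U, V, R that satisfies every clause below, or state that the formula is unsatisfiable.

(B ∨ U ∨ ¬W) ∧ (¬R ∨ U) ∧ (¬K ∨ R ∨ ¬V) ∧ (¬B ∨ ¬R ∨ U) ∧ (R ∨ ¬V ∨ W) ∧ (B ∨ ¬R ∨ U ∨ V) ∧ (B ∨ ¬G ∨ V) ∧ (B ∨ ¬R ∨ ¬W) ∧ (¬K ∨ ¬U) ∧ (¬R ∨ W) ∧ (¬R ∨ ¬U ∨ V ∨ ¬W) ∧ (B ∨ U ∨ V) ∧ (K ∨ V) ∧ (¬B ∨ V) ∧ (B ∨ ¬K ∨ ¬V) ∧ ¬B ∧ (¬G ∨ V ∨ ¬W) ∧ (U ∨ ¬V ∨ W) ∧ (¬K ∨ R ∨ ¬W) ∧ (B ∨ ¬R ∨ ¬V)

B=F, W=T, K=F, G=T, U=T, V=T, R=F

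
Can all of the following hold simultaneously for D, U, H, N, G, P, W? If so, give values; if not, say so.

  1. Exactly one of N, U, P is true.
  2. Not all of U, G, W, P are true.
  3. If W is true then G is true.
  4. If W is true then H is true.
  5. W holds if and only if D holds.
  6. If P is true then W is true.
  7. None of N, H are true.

D: False; U: True; H: False; N: False; G: True; P: False; W: False

  (1) {N, U, P}: 1 true — exactly one ✓
  (2) {U, G, W, P}: 2/4 true — not all ✓
  (3) W=F ⇒ G: vacuous ✓
  (4) W=F ⇒ H: vacuous ✓
  (5) W=F, D=F — same ✓
  (6) P=F ⇒ W: vacuous ✓
  (7) {N, H}: 0 true — none ✓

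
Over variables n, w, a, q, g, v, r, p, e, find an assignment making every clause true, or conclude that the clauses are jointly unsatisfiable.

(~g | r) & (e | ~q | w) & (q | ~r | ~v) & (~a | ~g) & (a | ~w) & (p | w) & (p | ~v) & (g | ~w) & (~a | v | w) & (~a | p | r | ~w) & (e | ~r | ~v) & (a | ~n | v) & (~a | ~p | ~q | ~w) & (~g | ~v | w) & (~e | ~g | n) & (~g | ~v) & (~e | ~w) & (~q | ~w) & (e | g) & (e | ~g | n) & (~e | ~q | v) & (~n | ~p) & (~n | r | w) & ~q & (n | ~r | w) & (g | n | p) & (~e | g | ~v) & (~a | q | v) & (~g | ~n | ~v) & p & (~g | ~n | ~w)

Unit clause (~q) forces q = False.
Unit clause (p) forces p = True.
In (~n | ~p) only ~n is left, so n = False.
Try w = True:
  (a | ~w) forces a = True.
  (~a | ~g) forces g = False.
  clause (g | ~w) is falsified — backtrack.
So w = False.
  then (n | ~r | w) forces r = False.
  then (~g | r) forces g = False.
  then (e | g) forces e = True.
  then (~e | g | ~v) forces v = False.
  then (~a | q | v) forces a = False.
All clauses satisfied.

n=F, w=F, a=F, q=F, g=F, v=F, r=F, p=T, e=T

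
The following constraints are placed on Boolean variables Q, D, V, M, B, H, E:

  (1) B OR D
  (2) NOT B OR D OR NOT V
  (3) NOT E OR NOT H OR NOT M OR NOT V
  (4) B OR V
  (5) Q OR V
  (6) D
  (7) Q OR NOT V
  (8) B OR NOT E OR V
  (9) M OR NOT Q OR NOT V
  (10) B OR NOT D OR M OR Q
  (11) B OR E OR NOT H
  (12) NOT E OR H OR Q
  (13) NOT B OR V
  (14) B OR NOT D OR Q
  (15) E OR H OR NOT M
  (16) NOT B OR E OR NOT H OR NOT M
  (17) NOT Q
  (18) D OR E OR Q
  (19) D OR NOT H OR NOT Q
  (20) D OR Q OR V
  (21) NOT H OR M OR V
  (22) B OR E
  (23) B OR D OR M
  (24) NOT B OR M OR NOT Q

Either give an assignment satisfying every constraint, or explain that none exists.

Case Q = True:
  Clause (NOT Q) is falsified — contradiction.
Case Q = False:
  (Q OR V) forces V = True.
  Clause (Q OR NOT V) is falsified — contradiction.
Both cases fail, so the formula is unsatisfiable.

Unsatisfiable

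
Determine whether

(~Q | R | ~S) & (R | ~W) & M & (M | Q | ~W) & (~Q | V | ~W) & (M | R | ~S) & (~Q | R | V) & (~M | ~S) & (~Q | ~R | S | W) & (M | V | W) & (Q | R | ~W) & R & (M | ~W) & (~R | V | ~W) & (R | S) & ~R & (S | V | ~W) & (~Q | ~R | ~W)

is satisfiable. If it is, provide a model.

Case R = True:
  Clause (~R) is falsified — contradiction.
Case R = False:
  Clause (R) is falsified — contradiction.
Both cases fail, so the formula is unsatisfiable.

UNSATISFIABLE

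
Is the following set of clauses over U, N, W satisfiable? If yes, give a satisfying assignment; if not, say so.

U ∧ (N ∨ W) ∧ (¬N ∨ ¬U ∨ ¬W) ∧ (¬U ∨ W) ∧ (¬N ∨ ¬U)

U: True, N: False, W: True

Unit clause (U) forces U = True.
In (¬U ∨ W) only W is left, so W = True.
In (¬N ∨ ¬U) only ¬N is left, so N = False.
Check each clause:
  (U): U holds.
  (N ∨ W): W holds.
  (¬N ∨ ¬U ∨ ¬W): ¬N holds.
  (¬U ∨ W): W holds.
  (¬N ∨ ¬U): ¬N holds.
All clauses satisfied.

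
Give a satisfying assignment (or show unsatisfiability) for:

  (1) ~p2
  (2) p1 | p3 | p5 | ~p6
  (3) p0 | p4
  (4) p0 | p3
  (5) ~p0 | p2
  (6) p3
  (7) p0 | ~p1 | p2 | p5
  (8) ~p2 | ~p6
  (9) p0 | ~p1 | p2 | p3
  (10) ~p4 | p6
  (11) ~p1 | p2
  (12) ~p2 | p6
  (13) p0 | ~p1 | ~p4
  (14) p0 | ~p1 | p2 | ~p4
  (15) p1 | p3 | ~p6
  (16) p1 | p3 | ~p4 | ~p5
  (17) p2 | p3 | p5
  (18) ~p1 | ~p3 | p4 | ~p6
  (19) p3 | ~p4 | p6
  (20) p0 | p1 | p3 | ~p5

p0=F, p1=F, p2=F, p3=T, p4=T, p5=T, p6=T

Unit clause (~p2) forces p2 = False.
In (~p0 | p2) only ~p0 is left, so p0 = False.
Unit clause (p3) forces p3 = True.
In (~p1 | p2) only ~p1 is left, so p1 = False.
In (p0 | p4) only p4 is left, so p4 = True.
In (~p4 | p6) only p6 is left, so p6 = True.
Set p5 = True.
All clauses satisfied.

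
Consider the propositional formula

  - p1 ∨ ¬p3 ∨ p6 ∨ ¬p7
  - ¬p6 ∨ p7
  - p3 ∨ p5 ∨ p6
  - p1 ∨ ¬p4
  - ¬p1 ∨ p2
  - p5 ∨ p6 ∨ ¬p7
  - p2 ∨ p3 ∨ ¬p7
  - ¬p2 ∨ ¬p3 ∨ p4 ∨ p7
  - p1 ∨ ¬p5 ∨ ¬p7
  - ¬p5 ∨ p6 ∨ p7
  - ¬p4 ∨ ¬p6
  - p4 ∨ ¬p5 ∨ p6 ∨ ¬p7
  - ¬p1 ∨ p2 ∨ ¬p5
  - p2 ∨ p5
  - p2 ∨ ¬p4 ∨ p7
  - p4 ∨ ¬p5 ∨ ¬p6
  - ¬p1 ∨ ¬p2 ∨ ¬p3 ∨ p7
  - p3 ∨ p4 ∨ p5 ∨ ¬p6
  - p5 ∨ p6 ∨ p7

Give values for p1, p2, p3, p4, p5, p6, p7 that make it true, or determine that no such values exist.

Set p1 = False.
  then (p1 ∨ ¬p4) forces p4 = False.
Try p2 = False:
  (p2 ∨ p5) forces p5 = True.
  (p1 ∨ ¬p5 ∨ ¬p7) forces p7 = False.
  (¬p6 ∨ p7) forces p6 = False.
  clause (¬p5 ∨ p6 ∨ p7) is falsified — backtrack.
So p2 = True.
Set p3 = True.
  then (¬p2 ∨ ¬p3 ∨ p4 ∨ p7) forces p7 = True.
  then (p1 ∨ ¬p5 ∨ ¬p7) forces p5 = False.
  then (p1 ∨ ¬p3 ∨ p6 ∨ ¬p7) forces p6 = True.
All clauses satisfied.

p1=F, p2=T, p3=T, p4=F, p5=F, p6=T, p7=T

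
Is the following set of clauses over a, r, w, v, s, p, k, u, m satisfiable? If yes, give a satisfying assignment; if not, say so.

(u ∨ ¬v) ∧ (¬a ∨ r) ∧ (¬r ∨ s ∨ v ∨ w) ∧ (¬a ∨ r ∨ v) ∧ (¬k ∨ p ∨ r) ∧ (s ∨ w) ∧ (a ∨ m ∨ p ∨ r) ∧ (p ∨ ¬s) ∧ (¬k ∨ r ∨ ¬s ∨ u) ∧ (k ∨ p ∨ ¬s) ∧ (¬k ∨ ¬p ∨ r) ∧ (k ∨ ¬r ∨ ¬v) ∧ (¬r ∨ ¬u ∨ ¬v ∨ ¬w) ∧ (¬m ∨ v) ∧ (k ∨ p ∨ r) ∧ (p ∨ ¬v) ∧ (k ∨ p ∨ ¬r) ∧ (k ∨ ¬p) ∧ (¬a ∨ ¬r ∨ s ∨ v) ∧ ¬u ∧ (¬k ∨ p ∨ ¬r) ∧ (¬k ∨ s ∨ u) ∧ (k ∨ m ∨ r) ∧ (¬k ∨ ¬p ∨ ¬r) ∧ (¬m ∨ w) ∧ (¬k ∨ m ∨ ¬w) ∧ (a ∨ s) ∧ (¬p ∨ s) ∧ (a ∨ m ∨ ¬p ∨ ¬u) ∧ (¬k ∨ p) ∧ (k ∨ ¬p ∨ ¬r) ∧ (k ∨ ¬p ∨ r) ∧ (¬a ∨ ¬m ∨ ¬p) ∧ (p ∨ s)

Case p = True:
  (k ∨ ¬p) forces k = True.
  (¬k ∨ ¬p ∨ r) forces r = True.
  Clause (¬k ∨ ¬p ∨ ¬r) is falsified — contradiction.
Case p = False:
  (p ∨ ¬s) forces s = False.
  Clause (p ∨ s) is falsified — contradiction.
Both cases fail, so the formula is unsatisfiable.

The formula is unsatisfiable.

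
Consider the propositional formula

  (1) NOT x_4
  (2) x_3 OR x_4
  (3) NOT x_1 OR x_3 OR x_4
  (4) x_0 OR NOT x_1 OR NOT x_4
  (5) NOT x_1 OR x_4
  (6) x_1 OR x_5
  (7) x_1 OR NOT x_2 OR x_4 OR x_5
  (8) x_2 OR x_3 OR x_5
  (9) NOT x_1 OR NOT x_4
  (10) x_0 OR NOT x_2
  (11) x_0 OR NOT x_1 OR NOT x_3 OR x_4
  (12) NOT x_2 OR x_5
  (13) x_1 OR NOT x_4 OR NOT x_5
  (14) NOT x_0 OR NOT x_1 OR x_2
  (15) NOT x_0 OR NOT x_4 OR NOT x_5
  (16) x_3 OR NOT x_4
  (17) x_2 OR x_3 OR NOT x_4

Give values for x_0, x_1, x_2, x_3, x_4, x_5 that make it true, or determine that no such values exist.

Unit clause (NOT x_4) forces x_4 = False.
In (x_3 OR x_4) only x_3 is left, so x_3 = True.
In (NOT x_1 OR x_4) only NOT x_1 is left, so x_1 = False.
In (x_1 OR x_5) only x_5 is left, so x_5 = True.
Set x_0 = True.
Set x_2 = False.
All clauses satisfied.

x_0 = True, x_1 = False, x_2 = False, x_3 = True, x_4 = False, x_5 = True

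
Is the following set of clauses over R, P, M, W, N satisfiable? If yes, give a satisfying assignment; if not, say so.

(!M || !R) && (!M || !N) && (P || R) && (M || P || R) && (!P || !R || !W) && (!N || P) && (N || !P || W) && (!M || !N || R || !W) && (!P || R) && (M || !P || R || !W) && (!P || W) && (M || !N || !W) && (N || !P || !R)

R=T; P=F; M=F; W=T; N=F

Try R = False:
  (P || R) forces P = True.
  clause (!P || R) is falsified — backtrack.
So R = True.
  then (!M || !R) forces M = False.
Set P = False.
  then (!N || P) forces N = False.
Set W = True.
All clauses satisfied.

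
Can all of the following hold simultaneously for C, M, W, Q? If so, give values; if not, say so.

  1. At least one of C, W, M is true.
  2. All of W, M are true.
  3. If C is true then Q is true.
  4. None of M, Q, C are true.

Case M = True:
  Constraint (4) is violated (M=T) — contradiction.
Case M = False:
  Constraint (2) is violated (M=F) — contradiction.
Both cases fail — unsatisfiable.

UNSATISFIABLE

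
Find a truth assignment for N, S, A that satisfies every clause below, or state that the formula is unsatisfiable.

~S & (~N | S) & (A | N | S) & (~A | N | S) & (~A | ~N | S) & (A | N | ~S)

Case S = True:
  Clause (~S) is falsified — contradiction.
Case S = False:
  (~N | S) forces N = False.
  (A | N | S) forces A = True.
  Clause (~A | N | S) is falsified — contradiction.
Both cases fail, so the formula is unsatisfiable.

Unsatisfiable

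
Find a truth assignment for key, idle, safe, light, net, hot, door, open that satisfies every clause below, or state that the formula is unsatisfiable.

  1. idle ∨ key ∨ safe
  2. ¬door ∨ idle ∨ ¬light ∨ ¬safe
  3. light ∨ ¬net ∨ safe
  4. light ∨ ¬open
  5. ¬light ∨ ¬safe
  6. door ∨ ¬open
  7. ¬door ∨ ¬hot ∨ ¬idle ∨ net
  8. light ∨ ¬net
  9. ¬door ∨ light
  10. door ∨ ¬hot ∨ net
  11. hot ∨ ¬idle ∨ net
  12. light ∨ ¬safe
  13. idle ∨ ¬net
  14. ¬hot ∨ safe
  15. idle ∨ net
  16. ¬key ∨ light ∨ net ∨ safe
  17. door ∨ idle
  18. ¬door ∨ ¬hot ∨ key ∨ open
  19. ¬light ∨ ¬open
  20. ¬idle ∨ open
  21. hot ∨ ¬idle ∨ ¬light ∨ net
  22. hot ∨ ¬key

No satisfying assignment exists.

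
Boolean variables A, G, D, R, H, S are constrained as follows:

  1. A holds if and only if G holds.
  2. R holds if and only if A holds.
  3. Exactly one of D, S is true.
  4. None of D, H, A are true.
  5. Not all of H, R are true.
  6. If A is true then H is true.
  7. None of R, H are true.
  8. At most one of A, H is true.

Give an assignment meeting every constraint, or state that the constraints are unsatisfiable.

A = False; G = False; D = False; R = False; H = False; S = True

  (1) A=F, G=F — same ✓
  (2) R=F, A=F — same ✓
  (3) {D, S}: 1 true — exactly one ✓
  (4) {D, H, A}: 0 true — none ✓
  (5) {H, R}: 0/2 true — not all ✓
  (6) A=F ⇒ H: vacuous ✓
  (7) {R, H}: 0 true — none ✓
  (8) {A, H}: 0 true — at most one ✓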